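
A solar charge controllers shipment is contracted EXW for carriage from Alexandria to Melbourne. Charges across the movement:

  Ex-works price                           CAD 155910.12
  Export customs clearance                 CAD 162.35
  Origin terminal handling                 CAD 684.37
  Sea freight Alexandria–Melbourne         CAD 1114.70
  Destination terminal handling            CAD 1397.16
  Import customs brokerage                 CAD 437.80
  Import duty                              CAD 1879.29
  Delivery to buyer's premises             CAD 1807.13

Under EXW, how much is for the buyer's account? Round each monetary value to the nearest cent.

Buyer's account: CAD 7482.80

EXW: the seller makes goods available at their premises; the buyer bears all onward costs.
Seller's account: goods 155910.12 = 155910.12
Buyer's account: export clearance 162.35 + origin terminal 684.37 + freight 1114.70 + destination terminal 1397.16 + brokerage 437.80 + duty 1879.29 + delivery 1807.13 = 7482.80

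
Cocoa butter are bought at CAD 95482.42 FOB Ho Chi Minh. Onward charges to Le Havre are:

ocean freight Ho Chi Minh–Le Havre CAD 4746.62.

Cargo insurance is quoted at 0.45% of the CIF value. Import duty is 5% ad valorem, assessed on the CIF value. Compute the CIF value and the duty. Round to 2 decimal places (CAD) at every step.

Let C be the CIF value. C = FOB price + freight + 0.45% × C
C − 0.45% × C = 95482.42 + 4746.62
0.9955 × C = 100229.04
C = 100229.04 / 0.9955 = 100682.11
Insurance premium = 0.45% × 100682.11 = 453.07
Import duty = 100682.11 × 5% = 5034.11

CIF value: CAD 100682.11; import duty: CAD 5034.11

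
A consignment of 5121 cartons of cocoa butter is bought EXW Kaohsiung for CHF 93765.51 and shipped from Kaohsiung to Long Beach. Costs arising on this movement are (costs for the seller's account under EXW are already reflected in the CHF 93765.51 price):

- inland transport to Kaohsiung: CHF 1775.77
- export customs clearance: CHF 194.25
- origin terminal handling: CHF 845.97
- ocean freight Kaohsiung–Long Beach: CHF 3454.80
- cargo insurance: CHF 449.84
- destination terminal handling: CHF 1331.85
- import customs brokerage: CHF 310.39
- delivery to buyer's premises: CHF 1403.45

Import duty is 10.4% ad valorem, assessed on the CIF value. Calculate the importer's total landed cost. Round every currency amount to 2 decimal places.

Total landed cost: CHF 113982.39

EXW: the seller makes goods available at their premises; the buyer bears all onward costs.
CIF value = EXW price + inland to port + export clearance + origin terminal + freight + insurance = 93765.51 + 1775.77 + 194.25 + 845.97 + 3454.80 + 449.84 = 100486.14
Import duty = 100486.14 × 10.4% = 10450.56
Buyer bears: inland to port 1775.77 + export clearance 194.25 + origin terminal 845.97 + freight 3454.80 + insurance 449.84 + destination terminal 1331.85 + brokerage 310.39 + delivery 1403.45 + duty 10450.56 = 20216.88
Landed cost = invoice 93765.51 + 20216.88 = 113982.39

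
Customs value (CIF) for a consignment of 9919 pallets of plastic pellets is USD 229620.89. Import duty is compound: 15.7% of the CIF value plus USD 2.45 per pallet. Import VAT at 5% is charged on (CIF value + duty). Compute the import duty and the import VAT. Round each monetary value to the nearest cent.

Ad valorem component: 229620.89 × 15.7% = 36050.48
Specific component: 9919 × 2.45 = 24301.55
Import duty = 36050.48 + 24301.55 = 60352.03
VAT base = CIF + duty = 229620.89 + 60352.03 = 289972.92
Import VAT = 289972.92 × 5% = 14498.65

Import duty: USD 60352.03; import VAT: USD 14498.65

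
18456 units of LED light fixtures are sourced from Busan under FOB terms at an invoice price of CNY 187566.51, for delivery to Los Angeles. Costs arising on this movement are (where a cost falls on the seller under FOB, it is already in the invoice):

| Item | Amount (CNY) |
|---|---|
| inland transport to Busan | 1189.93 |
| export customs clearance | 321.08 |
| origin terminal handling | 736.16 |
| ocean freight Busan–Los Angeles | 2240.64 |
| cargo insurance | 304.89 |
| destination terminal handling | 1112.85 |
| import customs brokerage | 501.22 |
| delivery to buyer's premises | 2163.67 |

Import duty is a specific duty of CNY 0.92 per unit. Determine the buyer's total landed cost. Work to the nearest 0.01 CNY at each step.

FOB: the seller bears costs until goods are on board at the origin port; the buyer bears freight, insurance and all costs thereafter.
Already in the invoice (seller's account under FOB): inland to port, export clearance, origin terminal — exclude.
CIF value = FOB price + freight + insurance = 187566.51 + 2240.64 + 304.89 = 190112.04
Import duty = 18456 × 0.92 = 16979.52
Buyer bears: freight 2240.64 + insurance 304.89 + destination terminal 1112.85 + brokerage 501.22 + delivery 2163.67 + duty 16979.52 = 23302.79
Landed cost = invoice 187566.51 + 23302.79 = 210869.30

Total landed cost: CNY 210869.30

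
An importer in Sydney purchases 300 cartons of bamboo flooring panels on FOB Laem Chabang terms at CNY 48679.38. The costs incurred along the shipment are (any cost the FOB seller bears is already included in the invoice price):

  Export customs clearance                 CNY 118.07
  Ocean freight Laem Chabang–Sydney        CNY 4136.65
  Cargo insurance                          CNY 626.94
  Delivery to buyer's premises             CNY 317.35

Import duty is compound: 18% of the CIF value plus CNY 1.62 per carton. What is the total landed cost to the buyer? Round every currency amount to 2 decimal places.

FOB: the seller bears costs until goods are on board at the origin port; the buyer bears freight, insurance and all costs thereafter.
Already in the invoice (seller's account under FOB): export clearance — exclude.
CIF value = FOB price + freight + insurance = 48679.38 + 4136.65 + 626.94 = 53442.97
Ad valorem component: 53442.97 × 18% = 9619.73
Specific component: 300 × 1.62 = 486.00
Import duty = 9619.73 + 486.00 = 10105.73
Buyer bears: freight 4136.65 + insurance 626.94 + delivery 317.35 + duty 10105.73 = 15186.67
Landed cost = invoice 48679.38 + 15186.67 = 63866.05

Total landed cost: CNY 63866.05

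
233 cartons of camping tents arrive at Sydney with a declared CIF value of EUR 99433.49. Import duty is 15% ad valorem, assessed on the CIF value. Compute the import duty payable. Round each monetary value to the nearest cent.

Import duty: EUR 14915.02

Import duty = 99433.49 × 15% = 14915.02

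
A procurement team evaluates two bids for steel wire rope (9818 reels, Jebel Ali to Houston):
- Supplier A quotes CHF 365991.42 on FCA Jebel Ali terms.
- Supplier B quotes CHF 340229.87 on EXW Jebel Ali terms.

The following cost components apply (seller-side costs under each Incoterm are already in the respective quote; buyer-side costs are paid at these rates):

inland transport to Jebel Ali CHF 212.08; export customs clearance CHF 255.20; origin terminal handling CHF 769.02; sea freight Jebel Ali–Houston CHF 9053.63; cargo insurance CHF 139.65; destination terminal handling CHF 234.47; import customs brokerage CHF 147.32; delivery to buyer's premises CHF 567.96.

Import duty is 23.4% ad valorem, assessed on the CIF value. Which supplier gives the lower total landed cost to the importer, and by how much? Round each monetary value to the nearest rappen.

Supplier B is cheaper by CHF 31213.13

Supplier A (FCA):
CIF value = FCA price + origin terminal + freight + insurance = 365991.42 + 769.02 + 9053.63 + 139.65 = 375953.72
Import duty = 375953.72 × 23.4% = 87973.17
Buyer bears (A): 769.02 + 9053.63 + 139.65 + 234.47 + 147.32 + 567.96 = 10912.05
Landed cost (A) = invoice 365991.42 + 10912.05 + duty 87973.17 = 464876.64
Supplier B (EXW):
CIF value = EXW price + inland to port + export clearance + origin terminal + freight + insurance = 340229.87 + 212.08 + 255.20 + 769.02 + 9053.63 + 139.65 = 350659.45
Import duty = 350659.45 × 23.4% = 82054.31
Buyer bears (B): 212.08 + 255.20 + 769.02 + 9053.63 + 139.65 + 234.47 + 147.32 + 567.96 = 11379.33
Landed cost (B) = invoice 340229.87 + 11379.33 + duty 82054.31 = 433663.51
Difference = |464876.64 − 433663.51| = 31213.13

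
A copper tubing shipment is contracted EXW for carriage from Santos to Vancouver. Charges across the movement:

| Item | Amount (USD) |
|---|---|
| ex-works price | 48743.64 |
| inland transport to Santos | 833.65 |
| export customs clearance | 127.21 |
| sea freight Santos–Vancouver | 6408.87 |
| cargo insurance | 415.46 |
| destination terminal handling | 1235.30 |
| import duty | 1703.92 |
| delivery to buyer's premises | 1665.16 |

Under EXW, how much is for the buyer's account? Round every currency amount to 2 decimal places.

EXW: the seller makes goods available at their premises; the buyer bears all onward costs.
Seller's account: goods 48743.64 = 48743.64
Buyer's account: inland to port 833.65 + export clearance 127.21 + freight 6408.87 + insurance 415.46 + destination terminal 1235.30 + duty 1703.92 + delivery 1665.16 = 12389.57

Buyer's account: USD 12389.57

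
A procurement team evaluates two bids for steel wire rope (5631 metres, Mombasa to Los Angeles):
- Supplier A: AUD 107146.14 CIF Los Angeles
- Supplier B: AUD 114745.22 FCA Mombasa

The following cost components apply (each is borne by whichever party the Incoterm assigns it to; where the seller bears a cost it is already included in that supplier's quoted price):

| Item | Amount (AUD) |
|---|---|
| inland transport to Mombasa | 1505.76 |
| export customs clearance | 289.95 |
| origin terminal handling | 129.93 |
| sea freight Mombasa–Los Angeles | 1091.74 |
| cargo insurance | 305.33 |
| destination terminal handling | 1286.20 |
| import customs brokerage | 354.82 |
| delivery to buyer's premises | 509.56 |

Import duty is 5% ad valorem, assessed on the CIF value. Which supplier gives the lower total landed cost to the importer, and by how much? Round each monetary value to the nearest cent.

Supplier A (CIF):
The CIF price already equals the CIF value: 107146.14
Import duty = 107146.14 × 5% = 5357.31
Buyer bears (A): 1286.20 + 354.82 + 509.56 = 2150.58
Landed cost (A) = invoice 107146.14 + 2150.58 + duty 5357.31 = 114654.03
Supplier B (FCA):
CIF value = FCA price + origin terminal + freight + insurance = 114745.22 + 129.93 + 1091.74 + 305.33 = 116272.22
Import duty = 116272.22 × 5% = 5813.61
Buyer bears (B): 129.93 + 1091.74 + 305.33 + 1286.20 + 354.82 + 509.56 = 3677.58
Landed cost (B) = invoice 114745.22 + 3677.58 + duty 5813.61 = 124236.41
Difference = |114654.03 − 124236.41| = 9582.38

Supplier A is cheaper by AUD 9582.38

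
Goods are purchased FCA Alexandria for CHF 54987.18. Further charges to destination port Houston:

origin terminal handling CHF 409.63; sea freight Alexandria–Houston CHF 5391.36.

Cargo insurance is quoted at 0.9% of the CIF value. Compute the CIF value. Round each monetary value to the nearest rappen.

CIF value: CHF 61340.23

Let C be the CIF value. C = FCA price + pre-shipment costs + freight + 0.9% × C
C − 0.9% × C = 54987.18 + 409.63 + 5391.36
0.991 × C = 60788.17
C = 60788.17 / 0.991 = 61340.23
Insurance premium = 0.9% × 61340.23 = 552.06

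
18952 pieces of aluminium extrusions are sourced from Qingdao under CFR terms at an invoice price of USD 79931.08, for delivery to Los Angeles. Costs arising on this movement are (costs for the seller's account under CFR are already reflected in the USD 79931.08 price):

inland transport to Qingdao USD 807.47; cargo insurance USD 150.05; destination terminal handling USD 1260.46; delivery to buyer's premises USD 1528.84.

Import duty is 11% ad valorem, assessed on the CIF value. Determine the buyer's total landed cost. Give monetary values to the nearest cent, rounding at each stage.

CFR: the seller pays costs through ocean freight to the destination port, but not insurance.
Already in the invoice (seller's account under CFR): inland to port — exclude.
CIF value = CFR price + insurance = 79931.08 + 150.05 = 80081.13
Import duty = 80081.13 × 11% = 8808.92
Buyer bears: insurance 150.05 + destination terminal 1260.46 + delivery 1528.84 + duty 8808.92 = 11748.27
Landed cost = invoice 79931.08 + 11748.27 = 91679.35

Total landed cost: USD 91679.35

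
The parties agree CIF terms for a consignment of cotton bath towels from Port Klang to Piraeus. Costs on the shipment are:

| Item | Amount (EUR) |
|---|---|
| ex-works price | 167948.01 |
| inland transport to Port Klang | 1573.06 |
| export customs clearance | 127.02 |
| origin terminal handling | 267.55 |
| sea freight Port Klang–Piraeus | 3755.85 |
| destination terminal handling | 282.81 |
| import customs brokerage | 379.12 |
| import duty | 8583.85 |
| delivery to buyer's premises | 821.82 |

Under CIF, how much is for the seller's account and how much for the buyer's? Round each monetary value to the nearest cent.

Seller: EUR 173671.49; buyer: EUR 10067.60

CIF: the seller pays costs through ocean freight and marine insurance to the destination port.
Seller's account: goods 167948.01 + inland to port 1573.06 + export clearance 127.02 + origin terminal 267.55 + freight 3755.85 = 173671.49
Buyer's account: destination terminal 282.81 + brokerage 379.12 + duty 8583.85 + delivery 821.82 = 10067.60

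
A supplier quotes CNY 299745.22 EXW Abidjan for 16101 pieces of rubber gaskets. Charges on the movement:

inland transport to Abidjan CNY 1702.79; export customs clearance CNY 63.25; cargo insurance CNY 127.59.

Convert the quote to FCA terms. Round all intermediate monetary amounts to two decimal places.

Not relevant to the conversion: insurance — on the buyer under both terms; not part of either seller's price.
From EXW to FCA, the seller additionally bears: inland to port, export clearance.
FCA price = 299745.22 + 1702.79 + 63.25 = 301511.26

FCA price: CNY 301511.26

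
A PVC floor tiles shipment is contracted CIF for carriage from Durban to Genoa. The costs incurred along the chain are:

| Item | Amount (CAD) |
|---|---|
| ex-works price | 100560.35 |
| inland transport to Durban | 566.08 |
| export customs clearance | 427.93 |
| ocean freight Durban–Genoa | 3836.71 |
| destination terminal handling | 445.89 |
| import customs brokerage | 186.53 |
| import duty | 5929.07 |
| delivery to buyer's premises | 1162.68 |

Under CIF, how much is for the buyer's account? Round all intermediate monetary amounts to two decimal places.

Buyer's account: CAD 7724.17

CIF: the seller pays costs through ocean freight and marine insurance to the destination port.
Seller's account: goods 100560.35 + inland to port 566.08 + export clearance 427.93 + freight 3836.71 = 105391.07
Buyer's account: destination terminal 445.89 + brokerage 186.53 + duty 5929.07 + delivery 1162.68 = 7724.17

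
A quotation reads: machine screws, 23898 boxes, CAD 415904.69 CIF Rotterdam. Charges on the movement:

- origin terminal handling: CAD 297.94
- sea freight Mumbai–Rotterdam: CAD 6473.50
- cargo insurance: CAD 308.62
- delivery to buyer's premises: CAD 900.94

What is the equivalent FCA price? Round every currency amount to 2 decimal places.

FCA price: CAD 408824.63

Not relevant to the conversion: delivery — on the buyer under both terms; not part of either seller's price.
From CIF to FCA, the seller no longer bears: origin terminal, freight, insurance.
FCA price = 415904.69 − 297.94 − 6473.50 − 308.62 = 408824.63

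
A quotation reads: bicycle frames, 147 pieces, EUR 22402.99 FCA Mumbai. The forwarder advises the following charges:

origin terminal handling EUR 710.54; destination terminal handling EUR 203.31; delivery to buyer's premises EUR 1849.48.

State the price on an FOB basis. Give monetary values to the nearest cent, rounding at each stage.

FOB price: EUR 23113.53

Not relevant to the conversion: destination terminal, delivery — on the buyer under both terms; not part of either seller's price.
From FCA to FOB, the seller additionally bears: origin terminal.
FOB price = 22402.99 + 710.54 = 23113.53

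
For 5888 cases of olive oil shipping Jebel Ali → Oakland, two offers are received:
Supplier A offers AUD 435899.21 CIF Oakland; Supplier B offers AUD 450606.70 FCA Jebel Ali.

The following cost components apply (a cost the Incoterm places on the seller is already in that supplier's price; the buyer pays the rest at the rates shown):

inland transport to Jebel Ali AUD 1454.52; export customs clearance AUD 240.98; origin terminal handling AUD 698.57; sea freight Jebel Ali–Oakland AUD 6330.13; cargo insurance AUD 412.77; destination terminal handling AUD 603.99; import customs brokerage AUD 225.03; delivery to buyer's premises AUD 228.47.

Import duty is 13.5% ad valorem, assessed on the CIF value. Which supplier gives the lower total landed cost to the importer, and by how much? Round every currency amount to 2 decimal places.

Supplier A is cheaper by AUD 25139.07

Supplier A (CIF):
The CIF price already equals the CIF value: 435899.21
Import duty = 435899.21 × 13.5% = 58846.39
Buyer bears (A): 603.99 + 225.03 + 228.47 = 1057.49
Landed cost (A) = invoice 435899.21 + 1057.49 + duty 58846.39 = 495803.09
Supplier B (FCA):
CIF value = FCA price + origin terminal + freight + insurance = 450606.70 + 698.57 + 6330.13 + 412.77 = 458048.17
Import duty = 458048.17 × 13.5% = 61836.50
Buyer bears (B): 698.57 + 6330.13 + 412.77 + 603.99 + 225.03 + 228.47 = 8498.96
Landed cost (B) = invoice 450606.70 + 8498.96 + duty 61836.50 = 520942.16
Difference = |495803.09 − 520942.16| = 25139.07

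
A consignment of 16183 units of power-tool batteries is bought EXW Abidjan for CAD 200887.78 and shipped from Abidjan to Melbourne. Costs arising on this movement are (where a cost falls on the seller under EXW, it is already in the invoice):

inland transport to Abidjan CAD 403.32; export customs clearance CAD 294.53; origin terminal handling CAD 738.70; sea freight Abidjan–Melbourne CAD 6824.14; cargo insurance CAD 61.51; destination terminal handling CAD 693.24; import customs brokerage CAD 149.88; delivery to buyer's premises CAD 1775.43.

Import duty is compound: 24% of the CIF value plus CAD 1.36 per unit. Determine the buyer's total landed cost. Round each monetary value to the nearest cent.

Total landed cost: CAD 284047.81

EXW: the seller makes goods available at their premises; the buyer bears all onward costs.
CIF value = EXW price + inland to port + export clearance + origin terminal + freight + insurance = 200887.78 + 403.32 + 294.53 + 738.70 + 6824.14 + 61.51 = 209209.98
Ad valorem component: 209209.98 × 24% = 50210.40
Specific component: 16183 × 1.36 = 22008.88
Import duty = 50210.40 + 22008.88 = 72219.28
Buyer bears: inland to port 403.32 + export clearance 294.53 + origin terminal 738.70 + freight 6824.14 + insurance 61.51 + destination terminal 693.24 + brokerage 149.88 + delivery 1775.43 + duty 72219.28 = 83160.03
Landed cost = invoice 200887.78 + 83160.03 = 284047.81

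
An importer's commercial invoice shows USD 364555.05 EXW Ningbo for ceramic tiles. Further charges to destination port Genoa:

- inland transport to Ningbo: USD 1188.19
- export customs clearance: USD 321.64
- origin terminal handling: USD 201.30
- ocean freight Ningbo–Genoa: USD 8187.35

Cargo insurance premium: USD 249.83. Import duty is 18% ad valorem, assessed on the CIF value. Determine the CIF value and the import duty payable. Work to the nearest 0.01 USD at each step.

CIF = EXW price + pre-shipment costs + freight + insurance
CIF = 364555.05 + 1188.19 + 321.64 + 201.30 + 8187.35 + 249.83 = 374703.36
Import duty = 374703.36 × 18% = 67446.60

CIF value: USD 374703.36; import duty: USD 67446.60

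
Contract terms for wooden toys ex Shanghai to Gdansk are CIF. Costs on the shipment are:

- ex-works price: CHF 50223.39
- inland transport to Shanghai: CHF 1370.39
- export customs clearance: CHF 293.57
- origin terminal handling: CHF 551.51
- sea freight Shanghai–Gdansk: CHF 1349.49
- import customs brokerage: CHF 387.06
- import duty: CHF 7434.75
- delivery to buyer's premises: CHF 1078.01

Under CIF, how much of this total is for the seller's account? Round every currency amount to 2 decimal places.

CIF: the seller pays costs through ocean freight and marine insurance to the destination port.
Seller's account: goods 50223.39 + inland to port 1370.39 + export clearance 293.57 + origin terminal 551.51 + freight 1349.49 = 53788.35
Buyer's account: brokerage 387.06 + duty 7434.75 + delivery 1078.01 = 8899.82

Seller's account: CHF 53788.35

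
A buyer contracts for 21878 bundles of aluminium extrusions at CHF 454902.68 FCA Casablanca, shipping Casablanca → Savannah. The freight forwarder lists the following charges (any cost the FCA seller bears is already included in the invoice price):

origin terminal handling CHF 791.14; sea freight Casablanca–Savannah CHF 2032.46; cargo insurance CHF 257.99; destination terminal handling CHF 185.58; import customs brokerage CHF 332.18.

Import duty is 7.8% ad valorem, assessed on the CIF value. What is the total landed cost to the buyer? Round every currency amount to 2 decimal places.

FCA: the seller delivers export-cleared goods to the carrier; the buyer bears costs from that point.
CIF value = FCA price + origin terminal + freight + insurance = 454902.68 + 791.14 + 2032.46 + 257.99 = 457984.27
Import duty = 457984.27 × 7.8% = 35722.77
Buyer bears: origin terminal 791.14 + freight 2032.46 + insurance 257.99 + destination terminal 185.58 + brokerage 332.18 + duty 35722.77 = 39322.12
Landed cost = invoice 454902.68 + 39322.12 = 494224.80

Total landed cost: CHF 494224.80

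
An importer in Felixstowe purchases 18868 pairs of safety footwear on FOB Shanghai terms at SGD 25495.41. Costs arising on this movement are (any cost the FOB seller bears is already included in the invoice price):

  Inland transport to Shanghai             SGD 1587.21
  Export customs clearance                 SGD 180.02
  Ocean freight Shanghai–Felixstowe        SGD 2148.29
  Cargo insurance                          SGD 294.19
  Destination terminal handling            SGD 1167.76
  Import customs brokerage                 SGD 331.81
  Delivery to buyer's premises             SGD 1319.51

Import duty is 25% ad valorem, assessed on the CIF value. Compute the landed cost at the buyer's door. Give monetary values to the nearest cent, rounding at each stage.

Total landed cost: SGD 37741.44

FOB: the seller bears costs until goods are on board at the origin port; the buyer bears freight, insurance and all costs thereafter.
Already in the invoice (seller's account under FOB): inland to port, export clearance — exclude.
CIF value = FOB price + freight + insurance = 25495.41 + 2148.29 + 294.19 = 27937.89
Import duty = 27937.89 × 25% = 6984.47
Buyer bears: freight 2148.29 + insurance 294.19 + destination terminal 1167.76 + brokerage 331.81 + delivery 1319.51 + duty 6984.47 = 12246.03
Landed cost = invoice 25495.41 + 12246.03 = 37741.44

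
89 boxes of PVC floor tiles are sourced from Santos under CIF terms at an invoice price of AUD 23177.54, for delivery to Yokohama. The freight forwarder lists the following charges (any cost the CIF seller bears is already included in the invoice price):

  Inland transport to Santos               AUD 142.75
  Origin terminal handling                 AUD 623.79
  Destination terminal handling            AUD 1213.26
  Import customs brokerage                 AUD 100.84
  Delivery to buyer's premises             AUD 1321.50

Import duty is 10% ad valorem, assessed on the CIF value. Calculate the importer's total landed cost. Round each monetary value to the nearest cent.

CIF: the seller pays costs through ocean freight and marine insurance to the destination port.
Already in the invoice (seller's account under CIF): inland to port, origin terminal — exclude.
The CIF price already equals the CIF value: 23177.54
Import duty = 23177.54 × 10% = 2317.75
Buyer bears: destination terminal 1213.26 + brokerage 100.84 + delivery 1321.50 + duty 2317.75 = 4953.35
Landed cost = invoice 23177.54 + 4953.35 = 28130.89

Total landed cost: AUD 28130.89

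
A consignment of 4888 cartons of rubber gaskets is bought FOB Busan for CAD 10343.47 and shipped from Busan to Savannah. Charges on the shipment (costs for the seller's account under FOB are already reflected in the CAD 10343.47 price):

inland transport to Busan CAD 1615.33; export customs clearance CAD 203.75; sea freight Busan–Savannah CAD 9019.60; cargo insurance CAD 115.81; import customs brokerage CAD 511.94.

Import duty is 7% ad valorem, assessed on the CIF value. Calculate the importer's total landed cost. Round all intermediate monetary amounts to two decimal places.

FOB: the seller bears costs until goods are on board at the origin port; the buyer bears freight, insurance and all costs thereafter.
Already in the invoice (seller's account under FOB): inland to port, export clearance — exclude.
CIF value = FOB price + freight + insurance = 10343.47 + 9019.60 + 115.81 = 19478.88
Import duty = 19478.88 × 7% = 1363.52
Buyer bears: freight 9019.60 + insurance 115.81 + brokerage 511.94 + duty 1363.52 = 11010.87
Landed cost = invoice 10343.47 + 11010.87 = 21354.34

Total landed cost: CAD 21354.34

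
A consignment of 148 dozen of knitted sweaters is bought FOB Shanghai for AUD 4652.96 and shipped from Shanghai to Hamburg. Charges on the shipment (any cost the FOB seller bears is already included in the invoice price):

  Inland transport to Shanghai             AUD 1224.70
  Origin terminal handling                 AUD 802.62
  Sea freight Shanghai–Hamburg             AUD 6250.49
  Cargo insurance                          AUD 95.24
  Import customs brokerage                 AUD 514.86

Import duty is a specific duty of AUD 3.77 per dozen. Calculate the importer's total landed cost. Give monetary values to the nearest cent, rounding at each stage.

FOB: the seller bears costs until goods are on board at the origin port; the buyer bears freight, insurance and all costs thereafter.
Already in the invoice (seller's account under FOB): inland to port, origin terminal — exclude.
CIF value = FOB price + freight + insurance = 4652.96 + 6250.49 + 95.24 = 10998.69
Import duty = 148 × 3.77 = 557.96
Buyer bears: freight 6250.49 + insurance 95.24 + brokerage 514.86 + duty 557.96 = 7418.55
Landed cost = invoice 4652.96 + 7418.55 = 12071.51

Total landed cost: AUD 12071.51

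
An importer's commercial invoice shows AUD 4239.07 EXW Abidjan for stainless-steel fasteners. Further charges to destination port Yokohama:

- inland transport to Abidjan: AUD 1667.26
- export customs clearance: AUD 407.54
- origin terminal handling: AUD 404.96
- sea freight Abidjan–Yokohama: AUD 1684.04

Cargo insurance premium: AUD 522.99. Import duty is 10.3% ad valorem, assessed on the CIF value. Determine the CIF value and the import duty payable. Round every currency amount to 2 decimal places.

CIF = EXW price + pre-shipment costs + freight + insurance
CIF = 4239.07 + 1667.26 + 407.54 + 404.96 + 1684.04 + 522.99 = 8925.86
Import duty = 8925.86 × 10.3% = 919.36

CIF value: AUD 8925.86; import duty: AUD 919.36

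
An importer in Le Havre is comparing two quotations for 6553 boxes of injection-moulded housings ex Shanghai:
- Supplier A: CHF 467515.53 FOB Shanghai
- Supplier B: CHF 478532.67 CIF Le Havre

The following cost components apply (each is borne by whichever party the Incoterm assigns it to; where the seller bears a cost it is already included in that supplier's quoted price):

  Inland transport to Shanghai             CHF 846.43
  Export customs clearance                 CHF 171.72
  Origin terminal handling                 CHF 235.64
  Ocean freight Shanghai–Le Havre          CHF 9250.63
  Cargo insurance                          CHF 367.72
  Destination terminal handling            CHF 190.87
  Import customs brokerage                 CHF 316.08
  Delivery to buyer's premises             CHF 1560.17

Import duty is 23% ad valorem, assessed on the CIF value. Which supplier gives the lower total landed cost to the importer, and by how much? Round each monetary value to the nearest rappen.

Supplier A (FOB):
CIF value = FOB price + freight + insurance = 467515.53 + 9250.63 + 367.72 = 477133.88
Import duty = 477133.88 × 23% = 109740.79
Buyer bears (A): 9250.63 + 367.72 + 190.87 + 316.08 + 1560.17 = 11685.47
Landed cost (A) = invoice 467515.53 + 11685.47 + duty 109740.79 = 588941.79
Supplier B (CIF):
The CIF price already equals the CIF value: 478532.67
Import duty = 478532.67 × 23% = 110062.51
Buyer bears (B): 190.87 + 316.08 + 1560.17 = 2067.12
Landed cost (B) = invoice 478532.67 + 2067.12 + duty 110062.51 = 590662.30
Difference = |588941.79 − 590662.30| = 1720.51

Supplier A is cheaper by CHF 1720.51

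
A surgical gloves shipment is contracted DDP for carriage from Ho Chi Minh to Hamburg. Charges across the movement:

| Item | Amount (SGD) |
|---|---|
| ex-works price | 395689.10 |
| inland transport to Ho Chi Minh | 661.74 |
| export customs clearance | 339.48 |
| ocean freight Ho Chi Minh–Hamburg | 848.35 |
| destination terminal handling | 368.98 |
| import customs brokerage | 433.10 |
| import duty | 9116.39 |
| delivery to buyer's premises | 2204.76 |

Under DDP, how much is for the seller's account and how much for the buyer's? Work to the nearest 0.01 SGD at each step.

DDP: the seller bears all costs including import duty.
Seller's account: goods 395689.10 + inland to port 661.74 + export clearance 339.48 + freight 848.35 + destination terminal 368.98 + brokerage 433.10 + duty 9116.39 + delivery 2204.76 = 409661.90
Buyer's account: 0.00

Seller: SGD 409661.90; buyer: SGD 0.00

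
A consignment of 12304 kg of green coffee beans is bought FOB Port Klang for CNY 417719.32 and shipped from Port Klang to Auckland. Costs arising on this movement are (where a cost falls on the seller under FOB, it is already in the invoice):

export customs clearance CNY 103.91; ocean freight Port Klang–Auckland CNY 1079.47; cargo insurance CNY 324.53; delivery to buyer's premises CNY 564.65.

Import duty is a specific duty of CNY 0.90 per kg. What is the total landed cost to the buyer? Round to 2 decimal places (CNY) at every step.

Total landed cost: CNY 430761.57

FOB: the seller bears costs until goods are on board at the origin port; the buyer bears freight, insurance and all costs thereafter.
Already in the invoice (seller's account under FOB): export clearance — exclude.
CIF value = FOB price + freight + insurance = 417719.32 + 1079.47 + 324.53 = 419123.32
Import duty = 12304 × 0.90 = 11073.60
Buyer bears: freight 1079.47 + insurance 324.53 + delivery 564.65 + duty 11073.60 = 13042.25
Landed cost = invoice 417719.32 + 13042.25 = 430761.57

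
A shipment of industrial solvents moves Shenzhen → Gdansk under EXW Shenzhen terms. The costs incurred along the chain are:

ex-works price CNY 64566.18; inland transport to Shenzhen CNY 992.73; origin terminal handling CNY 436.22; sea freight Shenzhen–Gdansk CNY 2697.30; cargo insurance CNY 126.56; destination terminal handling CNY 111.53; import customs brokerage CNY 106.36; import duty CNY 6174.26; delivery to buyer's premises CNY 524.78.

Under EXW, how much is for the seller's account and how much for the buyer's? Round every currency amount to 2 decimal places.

EXW: the seller makes goods available at their premises; the buyer bears all onward costs.
Seller's account: goods 64566.18 = 64566.18
Buyer's account: inland to port 992.73 + origin terminal 436.22 + freight 2697.30 + insurance 126.56 + destination terminal 111.53 + brokerage 106.36 + duty 6174.26 + delivery 524.78 = 11169.74

Seller: CNY 64566.18; buyer: CNY 11169.74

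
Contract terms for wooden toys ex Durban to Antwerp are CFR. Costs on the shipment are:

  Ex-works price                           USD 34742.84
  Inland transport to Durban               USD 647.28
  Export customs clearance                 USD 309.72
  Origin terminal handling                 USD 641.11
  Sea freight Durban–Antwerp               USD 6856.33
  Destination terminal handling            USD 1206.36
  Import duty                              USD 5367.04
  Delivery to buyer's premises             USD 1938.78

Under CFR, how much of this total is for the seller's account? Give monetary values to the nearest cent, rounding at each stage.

Seller's account: USD 43197.28

CFR: the seller pays costs through ocean freight to the destination port, but not insurance.
Seller's account: goods 34742.84 + inland to port 647.28 + export clearance 309.72 + origin terminal 641.11 + freight 6856.33 = 43197.28
Buyer's account: destination terminal 1206.36 + duty 5367.04 + delivery 1938.78 = 8512.18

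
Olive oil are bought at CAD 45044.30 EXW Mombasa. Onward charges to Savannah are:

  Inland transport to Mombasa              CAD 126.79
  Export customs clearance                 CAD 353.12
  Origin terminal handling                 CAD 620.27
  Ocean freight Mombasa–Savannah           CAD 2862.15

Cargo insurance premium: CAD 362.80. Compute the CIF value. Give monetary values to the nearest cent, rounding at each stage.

CIF = EXW price + pre-shipment costs + freight + insurance
CIF = 45044.30 + 126.79 + 353.12 + 620.27 + 2862.15 + 362.80 = 49369.43

CIF value: CAD 49369.43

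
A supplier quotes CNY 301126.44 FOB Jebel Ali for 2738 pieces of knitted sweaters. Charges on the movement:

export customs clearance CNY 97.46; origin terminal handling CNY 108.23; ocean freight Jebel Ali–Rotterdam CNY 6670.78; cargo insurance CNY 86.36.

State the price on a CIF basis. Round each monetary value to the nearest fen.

CIF price: CNY 307883.58

Not relevant to the conversion: origin terminal, export clearance — on the seller under both FOB and CIF; already in the FOB price and stays in the CIF price.
From FOB to CIF, the seller additionally bears: freight, insurance.
CIF price = 301126.44 + 6670.78 + 86.36 = 307883.58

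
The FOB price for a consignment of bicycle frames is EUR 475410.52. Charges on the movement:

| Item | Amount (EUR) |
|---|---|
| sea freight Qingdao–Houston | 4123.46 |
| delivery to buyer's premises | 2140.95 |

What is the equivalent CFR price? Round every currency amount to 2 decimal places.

Not relevant to the conversion: delivery — on the buyer under both terms; not part of either seller's price.
From FOB to CFR, the seller additionally bears: freight.
CFR price = 475410.52 + 4123.46 = 479533.98

CFR price: EUR 479533.98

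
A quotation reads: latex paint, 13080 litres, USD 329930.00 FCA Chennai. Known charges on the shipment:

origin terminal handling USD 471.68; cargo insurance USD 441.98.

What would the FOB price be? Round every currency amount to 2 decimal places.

FOB price: USD 330401.68

Not relevant to the conversion: insurance — on the buyer under both terms; not part of either seller's price.
From FCA to FOB, the seller additionally bears: origin terminal.
FOB price = 329930.00 + 471.68 = 330401.68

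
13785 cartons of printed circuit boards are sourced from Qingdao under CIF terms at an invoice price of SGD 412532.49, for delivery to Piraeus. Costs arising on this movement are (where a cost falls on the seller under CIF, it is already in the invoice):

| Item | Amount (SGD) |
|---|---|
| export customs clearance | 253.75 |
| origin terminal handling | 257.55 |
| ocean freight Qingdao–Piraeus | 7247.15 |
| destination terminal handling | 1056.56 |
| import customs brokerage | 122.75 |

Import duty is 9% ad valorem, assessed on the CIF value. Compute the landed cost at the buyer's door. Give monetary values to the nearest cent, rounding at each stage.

Total landed cost: SGD 450839.72

CIF: the seller pays costs through ocean freight and marine insurance to the destination port.
Already in the invoice (seller's account under CIF): export clearance, origin terminal, freight — exclude.
The CIF price already equals the CIF value: 412532.49
Import duty = 412532.49 × 9% = 37127.92
Buyer bears: destination terminal 1056.56 + brokerage 122.75 + duty 37127.92 = 38307.23
Landed cost = invoice 412532.49 + 38307.23 = 450839.72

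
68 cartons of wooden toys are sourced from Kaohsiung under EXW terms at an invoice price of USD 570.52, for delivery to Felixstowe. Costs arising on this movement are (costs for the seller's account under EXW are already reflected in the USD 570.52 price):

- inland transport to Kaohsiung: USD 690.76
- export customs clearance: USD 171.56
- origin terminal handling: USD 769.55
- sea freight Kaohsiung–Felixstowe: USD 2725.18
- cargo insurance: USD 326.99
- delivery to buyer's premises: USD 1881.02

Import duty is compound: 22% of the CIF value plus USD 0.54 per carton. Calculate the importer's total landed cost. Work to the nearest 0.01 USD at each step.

EXW: the seller makes goods available at their premises; the buyer bears all onward costs.
CIF value = EXW price + inland to port + export clearance + origin terminal + freight + insurance = 570.52 + 690.76 + 171.56 + 769.55 + 2725.18 + 326.99 = 5254.56
Ad valorem component: 5254.56 × 22% = 1156.00
Specific component: 68 × 0.54 = 36.72
Import duty = 1156.00 + 36.72 = 1192.72
Buyer bears: inland to port 690.76 + export clearance 171.56 + origin terminal 769.55 + freight 2725.18 + insurance 326.99 + delivery 1881.02 + duty 1192.72 = 7757.78
Landed cost = invoice 570.52 + 7757.78 = 8328.30

Total landed cost: USD 8328.30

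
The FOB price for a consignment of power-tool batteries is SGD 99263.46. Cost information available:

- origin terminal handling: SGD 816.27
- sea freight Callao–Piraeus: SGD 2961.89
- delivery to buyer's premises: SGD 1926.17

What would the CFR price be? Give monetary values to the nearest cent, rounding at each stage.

Not relevant to the conversion: origin terminal — on the seller under both FOB and CFR; already in the FOB price and stays in the CFR price. delivery — on the buyer under both terms; not part of either seller's price.
From FOB to CFR, the seller additionally bears: freight.
CFR price = 99263.46 + 2961.89 = 102225.35

CFR price: SGD 102225.35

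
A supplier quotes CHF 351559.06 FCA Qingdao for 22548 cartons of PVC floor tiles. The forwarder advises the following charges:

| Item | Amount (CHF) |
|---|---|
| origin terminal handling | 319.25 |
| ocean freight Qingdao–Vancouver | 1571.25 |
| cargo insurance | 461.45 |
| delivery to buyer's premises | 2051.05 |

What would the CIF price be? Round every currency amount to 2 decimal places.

CIF price: CHF 353911.01

Not relevant to the conversion: delivery — on the buyer under both terms; not part of either seller's price.
From FCA to CIF, the seller additionally bears: origin terminal, freight, insurance.
CIF price = 351559.06 + 319.25 + 1571.25 + 461.45 = 353911.01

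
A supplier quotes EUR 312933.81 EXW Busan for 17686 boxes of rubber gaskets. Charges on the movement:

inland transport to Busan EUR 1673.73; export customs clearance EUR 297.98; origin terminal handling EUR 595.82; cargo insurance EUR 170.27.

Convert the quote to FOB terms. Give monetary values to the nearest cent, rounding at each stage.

FOB price: EUR 315501.34

Not relevant to the conversion: insurance — on the buyer under both terms; not part of either seller's price.
From EXW to FOB, the seller additionally bears: inland to port, export clearance, origin terminal.
FOB price = 312933.81 + 1673.73 + 297.98 + 595.82 = 315501.34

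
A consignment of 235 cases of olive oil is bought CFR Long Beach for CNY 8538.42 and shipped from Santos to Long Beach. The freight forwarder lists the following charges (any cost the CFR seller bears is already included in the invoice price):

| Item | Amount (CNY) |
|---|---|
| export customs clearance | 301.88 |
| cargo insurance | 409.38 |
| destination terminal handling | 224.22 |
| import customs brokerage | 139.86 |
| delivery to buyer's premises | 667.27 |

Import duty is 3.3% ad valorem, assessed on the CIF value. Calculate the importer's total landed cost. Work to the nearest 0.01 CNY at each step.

Total landed cost: CNY 10274.43

CFR: the seller pays costs through ocean freight to the destination port, but not insurance.
Already in the invoice (seller's account under CFR): export clearance — exclude.
CIF value = CFR price + insurance = 8538.42 + 409.38 = 8947.80
Import duty = 8947.80 × 3.3% = 295.28
Buyer bears: insurance 409.38 + destination terminal 224.22 + brokerage 139.86 + delivery 667.27 + duty 295.28 = 1736.01
Landed cost = invoice 8538.42 + 1736.01 = 10274.43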